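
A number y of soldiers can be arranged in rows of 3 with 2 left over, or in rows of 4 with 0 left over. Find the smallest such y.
M = 3 × 4 = 12. M₁ = 4, y₁ ≡ 1 mod 3. M₂ = 3, y₂ ≡ 3 mod 4. y = 2×4×1 + 0×3×3 ≡ 8 mod 12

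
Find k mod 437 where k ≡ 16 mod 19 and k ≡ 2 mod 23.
M = 19 × 23 = 437. M₁ = 23, y₁ ≡ 5 mod 19. M₂ = 19, y₂ ≡ 17 mod 23. k = 16×23×5 + 2×19×17 ≡ 301 mod 437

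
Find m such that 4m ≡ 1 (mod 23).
Since 23 is prime, by Fermat 4^(-1) ≡ 4^{21} ≡ 6 (mod 23). Verify: 4 × 6 = 24 ≡ 1 (mod 23)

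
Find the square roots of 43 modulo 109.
The square roots of 43 mod 109 are 77 and 32. Verify: 77² = 5929 ≡ 43 mod 109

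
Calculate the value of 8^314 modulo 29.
Using Fermat: 8^{28} ≡ 1 mod 29. 314 ≡ 6 mod 28. So 8^{314} ≡ 8^{6} ≡ 13 mod 29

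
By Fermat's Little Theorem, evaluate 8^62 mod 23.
By Fermat: 8^{22} ≡ 1 (mod 23). 62 = 2×22 + 18. So 8^{62} ≡ 8^{18} ≡ 12 (mod 23)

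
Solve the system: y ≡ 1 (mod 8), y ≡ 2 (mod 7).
M = 8 × 7 = 56. M₁ = 7, y₁ ≡ 7 (mod 8). M₂ = 8, y₂ ≡ 1 (mod 7). y = 1×7×7 + 2×8×1 ≡ 9 (mod 56)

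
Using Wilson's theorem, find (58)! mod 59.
By Wilson's theorem, (58)! ≡ -1 ≡ 58 mod 59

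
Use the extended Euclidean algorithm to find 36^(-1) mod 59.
Extended GCD: 36(-18) + 59(11) = 1. So 36^(-1) ≡ -18 ≡ 41 mod 59. Verify: 36 × 41 = 1476 ≡ 1 mod 59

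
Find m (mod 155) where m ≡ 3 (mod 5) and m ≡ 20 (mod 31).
M = 5 × 31 = 155. M₁ = 31, y₁ ≡ 1 (mod 5). M₂ = 5, y₂ ≡ 25 (mod 31). m = 3×31×1 + 20×5×25 ≡ 113 (mod 155)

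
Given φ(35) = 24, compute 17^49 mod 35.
By Euler: 17^{24} ≡ 1 mod 35 since gcd(17, 35) = 1. 49 = 2×24 + 1. So 17^{49} ≡ 17^{1} ≡ 17 mod 35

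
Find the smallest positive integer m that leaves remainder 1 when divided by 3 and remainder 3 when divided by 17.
M = 3 × 17 = 51. M₁ = 17, y₁ ≡ 2 (mod 3). M₂ = 3, y₂ ≡ 6 (mod 17). m = 1×17×2 + 3×3×6 ≡ 37 (mod 51)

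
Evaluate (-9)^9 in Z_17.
By repeated squaring mod 17: (-9)^{1}≡8, (-9)^{2}≡13, (-9)^{4}≡16, (-9)^{8}≡1. Then (-9)^{9} = (-9)^{8+1} ≡ 1 × 8 ≡ 8 mod 17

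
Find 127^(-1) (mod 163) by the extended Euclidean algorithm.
Extended GCD: 127(-77) + 163(60) = 1. So 127^(-1) ≡ -77 ≡ 86 (mod 163). Verify: 127 × 86 = 10922 ≡ 1 (mod 163)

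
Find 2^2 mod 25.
2^{2} = 4 ≡ 4 mod 25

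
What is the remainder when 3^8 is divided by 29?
By repeated squaring (mod 29): 3^{1}≡3, 3^{2}≡9, 3^{4}≡23, 3^{8}≡7. So 3^{8} ≡ 7 (mod 29)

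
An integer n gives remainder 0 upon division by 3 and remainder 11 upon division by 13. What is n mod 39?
M = 3 × 13 = 39. M₁ = 13, y₁ ≡ 1 mod 3. M₂ = 3, y₂ ≡ 9 mod 13. n = 0×13×1 + 11×3×9 ≡ 24 mod 39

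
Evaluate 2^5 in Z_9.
By repeated squaring (mod 9): 2^{1}≡2, 2^{2}≡4, 2^{4}≡7. Then 2^{5} = 2^{4+1} ≡ 7 × 2 ≡ 5 (mod 9)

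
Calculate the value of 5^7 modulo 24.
By repeated squaring mod 24: 5^{1}≡5, 5^{2}≡1, 5^{4}≡1. Then 5^{7} = 5^{4+2+1} ≡ 1 × 1 × 5 ≡ 5 mod 24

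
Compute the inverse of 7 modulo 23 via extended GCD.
Extended GCD: 7(10) + 23(-3) = 1. So 7^(-1) ≡ 10 mod 23. Verify: 7 × 10 = 70 ≡ 1 mod 23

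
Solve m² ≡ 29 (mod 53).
The square roots of 29 mod 53 are 33 and 20. Verify: 33² = 1089 ≡ 29 (mod 53)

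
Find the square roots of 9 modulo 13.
The square roots of 9 mod 13 are 3 and 10. Verify: 3² = 9 ≡ 9 mod 13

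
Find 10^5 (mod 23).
By repeated squaring (mod 23): 10^{1}≡10, 10^{2}≡8, 10^{4}≡18. Then 10^{5} = 10^{4+1} ≡ 18 × 10 ≡ 19 (mod 23)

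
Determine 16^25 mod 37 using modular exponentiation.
By repeated squaring (mod 37): 16^{1}≡16, 16^{2}≡34, 16^{4}≡9, 16^{8}≡7, 16^{16}≡12. Then 16^{25} = 16^{16+8+1} ≡ 12 × 7 × 16 ≡ 12 (mod 37)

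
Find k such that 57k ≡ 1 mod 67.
Since 67 is prime, by Fermat 57^(-1) ≡ 57^{65} ≡ 20 mod 67. Verify: 57 × 20 = 1140 ≡ 1 mod 67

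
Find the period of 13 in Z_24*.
Powers of 13 mod 24: 13^1≡13, 13^2≡1. So the order of 13 is 2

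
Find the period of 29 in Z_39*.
Powers of 29 mod 39: 29^1≡29, 29^2≡22, 29^3≡14, 29^4≡16, 29^5≡35, 29^6≡1. So the order of 29 is 6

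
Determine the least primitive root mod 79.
g = 3. For each prime q|78: 3^{39}≡78, 3^{26}≡23, 3^{6}≡18, none ≡ 1, so ord_79(3) = 78 and 3 is a primitive root.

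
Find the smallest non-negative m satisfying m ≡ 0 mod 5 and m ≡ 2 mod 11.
M = 5 × 11 = 55. M₁ = 11, y₁ ≡ 1 mod 5. M₂ = 5, y₂ ≡ 9 mod 11. m = 0×11×1 + 2×5×9 ≡ 35 mod 55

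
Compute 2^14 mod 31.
By repeated squaring (mod 31): 2^{1}≡2, 2^{2}≡4, 2^{4}≡16, 2^{8}≡8. Then 2^{14} = 2^{8+4+2} ≡ 8 × 16 × 4 ≡ 16 (mod 31)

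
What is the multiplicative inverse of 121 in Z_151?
Since 151 is prime, by Fermat 121^(-1) ≡ 121^{149} ≡ 5 (mod 151). Verify: 121 × 5 = 605 ≡ 1 (mod 151)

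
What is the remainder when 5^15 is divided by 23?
By repeated squaring mod 23: 5^{1}≡5, 5^{2}≡2, 5^{4}≡4, 5^{8}≡16. Then 5^{15} = 5^{8+4+2+1} ≡ 16 × 4 × 2 × 5 ≡ 19 mod 23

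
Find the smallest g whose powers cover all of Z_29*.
g = 2. For each prime q|28: 2^{14}≡28, 2^{4}≡16, none ≡ 1, so ord_29(2) = 28 and 2 is a primitive root.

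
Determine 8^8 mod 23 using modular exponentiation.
By repeated squaring mod 23: 8^{1}≡8, 8^{2}≡18, 8^{4}≡2, 8^{8}≡4. So 8^{8} ≡ 4 mod 23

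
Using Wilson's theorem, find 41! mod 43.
(42)! = (41)! × (42) ≡ -1 (mod 43). So (41)! ≡ -1 × (42)^(-1) ≡ (-1)×(-1) = 1 (mod 43)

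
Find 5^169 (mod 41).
Using Fermat: 5^{40} ≡ 1 (mod 41). 169 ≡ 9 (mod 40). So 5^{169} ≡ 5^{9} ≡ 8 (mod 41)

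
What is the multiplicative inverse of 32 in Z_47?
Since 47 is prime, by Fermat 32^(-1) ≡ 32^{45} ≡ 25 mod 47. Verify: 32 × 25 = 800 ≡ 1 mod 47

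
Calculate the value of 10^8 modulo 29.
By repeated squaring (mod 29): 10^{1}≡10, 10^{2}≡13, 10^{4}≡24, 10^{8}≡25. So 10^{8} ≡ 25 (mod 29)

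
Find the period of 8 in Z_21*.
Powers of 8 mod 21: 8^1≡8, 8^2≡1. Order = 2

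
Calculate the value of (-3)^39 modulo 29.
Using Fermat: (-3)^{28} ≡ 1 mod 29. 39 ≡ 11 mod 28. So (-3)^{39} ≡ (-3)^{11} ≡ 14 mod 29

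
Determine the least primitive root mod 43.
g = 3. For each prime q|42: 3^{21}≡42, 3^{14}≡36, 3^{6}≡41, none ≡ 1, so ord_43(3) = 42 and 3 is a primitive root.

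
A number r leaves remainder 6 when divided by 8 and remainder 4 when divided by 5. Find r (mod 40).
M = 8 × 5 = 40. M₁ = 5, y₁ ≡ 5 (mod 8). M₂ = 8, y₂ ≡ 2 (mod 5). r = 6×5×5 + 4×8×2 ≡ 14 (mod 40)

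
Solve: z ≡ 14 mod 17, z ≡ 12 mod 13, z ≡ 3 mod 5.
M = 17 × 13 × 5 = 1105. M₁ = 65, y₁ ≡ 11 mod 17. M₂ = 85, y₂ ≡ 2 mod 13. M₃ = 221, y₃ ≡ 1 mod 5. z = 14×65×11 + 12×85×2 + 3×221×1 ≡ 558 mod 1105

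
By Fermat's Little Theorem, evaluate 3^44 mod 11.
By Fermat: 3^{10} ≡ 1 mod 11. 44 = 4×10 + 4. So 3^{44} ≡ 3^{4} ≡ 4 mod 11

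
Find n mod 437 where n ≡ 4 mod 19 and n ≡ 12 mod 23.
M = 19 × 23 = 437. M₁ = 23, y₁ ≡ 5 mod 19. M₂ = 19, y₂ ≡ 17 mod 23. n = 4×23×5 + 12×19×17 ≡ 403 mod 437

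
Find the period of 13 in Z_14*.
Powers of 13 mod 14: 13^1≡13, 13^2≡1. So the order of 13 is 2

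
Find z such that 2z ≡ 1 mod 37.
Since 37 is prime, by Fermat 2^(-1) ≡ 2^{35} ≡ 19 mod 37. Verify: 2 × 19 = 38 ≡ 1 mod 37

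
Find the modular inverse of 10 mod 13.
Since 13 is prime, by Fermat 10^(-1) ≡ 10^{11} ≡ 4 (mod 13). Verify: 10 × 4 = 40 ≡ 1 (mod 13)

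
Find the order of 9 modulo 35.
Powers of 9 mod 35: 9^1≡9, 9^2≡11, 9^3≡29, 9^4≡16, 9^5≡4, 9^6≡1. So the order of 9 is 6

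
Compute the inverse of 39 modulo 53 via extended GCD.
Extended GCD: 39(-19) + 53(14) = 1. So 39^(-1) ≡ -19 ≡ 34 (mod 53). Verify: 39 × 34 = 1326 ≡ 1 (mod 53)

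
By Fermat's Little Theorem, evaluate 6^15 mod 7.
By Fermat: 6^{6} ≡ 1 (mod 7). 15 = 2×6 + 3. So 6^{15} ≡ 6^{3} ≡ 6 (mod 7)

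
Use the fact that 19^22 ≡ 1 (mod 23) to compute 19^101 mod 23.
By Fermat: 19^{22} ≡ 1 (mod 23). 101 = 4×22 + 13. So 19^{101} ≡ 19^{13} ≡ 7 (mod 23)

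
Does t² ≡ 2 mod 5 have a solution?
By Euler's criterion: 2^{2} ≡ 4 mod 5. Since this equals -1 (≡ 4), 2 is not a QR.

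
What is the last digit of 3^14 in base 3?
By repeated squaring (mod 3): 3^{1}≡0, 3^{2}≡0, 3^{4}≡0, 3^{8}≡0. Then 3^{14} = 3^{8+4+2} ≡ 0 × 0 × 0 ≡ 0 (mod 3)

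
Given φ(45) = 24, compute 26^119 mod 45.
By Euler: 26^{24} ≡ 1 (mod 45) since gcd(26, 45) = 1. 119 = 4×24 + 23. So 26^{119} ≡ 26^{23} ≡ 26 (mod 45)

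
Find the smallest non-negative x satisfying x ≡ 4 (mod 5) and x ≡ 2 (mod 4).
M = 5 × 4 = 20. M₁ = 4, y₁ ≡ 4 (mod 5). M₂ = 5, y₂ ≡ 1 (mod 4). x = 4×4×4 + 2×5×1 ≡ 14 (mod 20)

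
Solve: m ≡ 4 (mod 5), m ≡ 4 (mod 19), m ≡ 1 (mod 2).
M = 5 × 19 × 2 = 190. M₁ = 38, y₁ ≡ 2 (mod 5). M₂ = 10, y₂ ≡ 2 (mod 19). M₃ = 95, y₃ ≡ 1 (mod 2). m = 4×38×2 + 4×10×2 + 1×95×1 ≡ 99 (mod 190)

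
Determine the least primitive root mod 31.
g = 3. Powers: [3, 9, 27, 19, 26, 16, ...] generates all 30 non-zero residues.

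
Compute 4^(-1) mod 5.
Since 5 is prime, by Fermat 4^(-1) ≡ 4^{3} ≡ 4 mod 5. Verify: 4 × 4 = 16 ≡ 1 mod 5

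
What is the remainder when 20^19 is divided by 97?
By repeated squaring mod 97: 20^{1}≡20, 20^{2}≡12, 20^{4}≡47, 20^{8}≡75, 20^{16}≡96. Then 20^{19} = 20^{16+2+1} ≡ 96 × 12 × 20 ≡ 51 mod 97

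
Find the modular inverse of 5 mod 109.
Since 109 is prime, by Fermat 5^(-1) ≡ 5^{107} ≡ 22 (mod 109). Verify: 5 × 22 = 110 ≡ 1 (mod 109)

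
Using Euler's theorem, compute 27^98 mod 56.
By Euler: 27^{24} ≡ 1 mod 56 since gcd(27, 56) = 1. 98 = 4×24 + 2. So 27^{98} ≡ 27^{2} ≡ 1 mod 56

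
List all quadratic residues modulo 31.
Quadratic residues modulo 31: {1, 2, 4, 5, 7, 8, 9, 10, 14, 16, 18, 19, 20, 25, 28}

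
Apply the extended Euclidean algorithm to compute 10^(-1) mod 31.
Extended GCD: 10(-3) + 31(1) = 1. So 10^(-1) ≡ -3 ≡ 28 (mod 31). Verify: 10 × 28 = 280 ≡ 1 (mod 31)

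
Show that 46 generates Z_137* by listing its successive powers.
46^1, 46^2, ..., 46^{136} mod 137: [46, 61, 66, 22, 53, 109, 82, 73, 70, 69, 23, 99, 33, 11, 95, 123, 41, 105, 35, 103, 80, 118, 85, 74, 116, 130, 89, 121, 86, 120, 40, 59, 111, 37, 58, 65, 113, 129, 43, 60, 20, 98, 124, 87, 29, 101, 125, 133, 90, 30, 10, 49, 62, 112, 83, 119, 131, 135, 45, 15, 5, 93, 31, 56, 110, 128, 134, 136, 91, 76, 71, 115, 84, 28, 55, 64, 67, 68, 114, 38, 104, 126, 42, 14, 96, 32, 102, 34, 57, 19, 52, 63, 21, 7, 48, 16, 51, 17, 97, 78, 26, 100, 79, 72, 24, 8, 94, 77, 117, 39, 13, 50, 108, 36, 12, 4, 47, 107, 127, 88, 75, 25, 54, 18, 6, 2, 92, 122, 132, 44, 106, 81, 27, 9, 3, 1]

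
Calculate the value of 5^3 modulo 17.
5^{3} = 125 ≡ 6 mod 17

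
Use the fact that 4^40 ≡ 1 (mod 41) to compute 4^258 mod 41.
By Fermat: 4^{40} ≡ 1 (mod 41). 258 ≡ 18 (mod 40). So 4^{258} ≡ 4^{18} ≡ 18 (mod 41)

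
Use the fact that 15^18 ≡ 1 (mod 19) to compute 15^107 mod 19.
By Fermat: 15^{18} ≡ 1 (mod 19). 107 = 5×18 + 17. So 15^{107} ≡ 15^{17} ≡ 14 (mod 19)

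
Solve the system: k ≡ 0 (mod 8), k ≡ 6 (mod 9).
M = 8 × 9 = 72. M₁ = 9, y₁ ≡ 1 (mod 8). M₂ = 8, y₂ ≡ 8 (mod 9). k = 0×9×1 + 6×8×8 ≡ 24 (mod 72)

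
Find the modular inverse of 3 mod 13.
Since 13 is prime, by Fermat 3^(-1) ≡ 3^{11} ≡ 9 (mod 13). Verify: 3 × 9 = 27 ≡ 1 (mod 13)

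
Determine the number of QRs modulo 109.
The squaring map on Z_109* is 2-to-1, so there are (108)/2 = 54 QRs.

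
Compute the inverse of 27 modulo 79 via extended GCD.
Extended GCD: 27(-38) + 79(13) = 1. So 27^(-1) ≡ -38 ≡ 41 mod 79. Verify: 27 × 41 = 1107 ≡ 1 mod 79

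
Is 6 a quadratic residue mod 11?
By Euler's criterion: 6^{5} ≡ 10 mod 11. Since this equals -1 (≡ 10), 6 is not a QR.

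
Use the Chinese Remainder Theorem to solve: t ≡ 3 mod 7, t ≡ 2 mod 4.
M = 7 × 4 = 28. M₁ = 4, y₁ ≡ 2 mod 7. M₂ = 7, y₂ ≡ 3 mod 4. t = 3×4×2 + 2×7×3 ≡ 10 mod 28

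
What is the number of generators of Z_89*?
A prime p has φ(p-1) primitive roots; here φ(88) = 40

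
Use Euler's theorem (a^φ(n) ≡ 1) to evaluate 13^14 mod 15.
By Euler: 13^{8} ≡ 1 mod 15 since gcd(13, 15) = 1. 14 = 1×8 + 6. So 13^{14} ≡ 13^{6} ≡ 4 mod 15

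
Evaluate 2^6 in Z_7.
Using Fermat: 2^{6} ≡ 1 (mod 7). 6 ≡ 0 (mod 6). So 2^{6} ≡ 2^{0} ≡ 1 (mod 7)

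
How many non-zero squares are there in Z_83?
For prime 83, there are (p-1)/2 = (83-1)/2 = 41 quadratic residues (excluding 0).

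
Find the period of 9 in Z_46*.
Powers of 9 mod 46: 9^1≡9, 9^2≡35, 9^3≡39, 9^4≡29, 9^5≡31, 9^6≡3, 9^7≡27, 9^8≡13, 9^9≡25, 9^10≡41, 9^11≡1. So the order of 9 is 11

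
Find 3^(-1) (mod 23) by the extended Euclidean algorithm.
Extended GCD: 3(8) + 23(-1) = 1. So 3^(-1) ≡ 8 (mod 23). Verify: 3 × 8 = 24 ≡ 1 (mod 23)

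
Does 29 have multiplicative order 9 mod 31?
Powers of 29 mod 31: 29^1≡29, 29^2≡4, 29^3≡23, 29^4≡16, 29^5≡30, 29^6≡2, 29^7≡27, 29^8≡8, 29^9≡15, 29^10≡1. 29^9≡15≢1, so ord ≠ 9. No, the actual order is 10.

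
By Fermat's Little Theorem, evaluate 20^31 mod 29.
By Fermat: 20^{28} ≡ 1 (mod 29). So 20^{31} = 20^{28} · 20^{3} ≡ 20^{3} ≡ 25 (mod 29)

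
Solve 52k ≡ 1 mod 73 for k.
Since 73 is prime, by Fermat 52^(-1) ≡ 52^{71} ≡ 66 mod 73. Verify: 52 × 66 = 3432 ≡ 1 mod 73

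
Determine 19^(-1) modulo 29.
Since 29 is prime, by Fermat 19^(-1) ≡ 19^{27} ≡ 26 mod 29. Verify: 19 × 26 = 494 ≡ 1 mod 29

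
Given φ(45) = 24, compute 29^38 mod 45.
By Euler: 29^{24} ≡ 1 mod 45 since gcd(29, 45) = 1. 38 = 1×24 + 14. So 29^{38} ≡ 29^{14} ≡ 31 mod 45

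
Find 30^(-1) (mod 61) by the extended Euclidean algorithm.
Extended GCD: 30(-2) + 61(1) = 1. So 30^(-1) ≡ -2 ≡ 59 (mod 61). Verify: 30 × 59 = 1770 ≡ 1 (mod 61)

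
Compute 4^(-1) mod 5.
Since 5 is prime, by Fermat 4^(-1) ≡ 4^{3} ≡ 4 mod 5. Verify: 4 × 4 = 16 ≡ 1 mod 5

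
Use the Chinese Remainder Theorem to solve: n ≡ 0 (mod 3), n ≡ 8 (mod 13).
M = 3 × 13 = 39. M₁ = 13, y₁ ≡ 1 (mod 3). M₂ = 3, y₂ ≡ 9 (mod 13). n = 0×13×1 + 8×3×9 ≡ 21 (mod 39)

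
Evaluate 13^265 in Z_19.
Using Fermat: 13^{18} ≡ 1 mod 19. 265 ≡ 13 mod 18. So 13^{265} ≡ 13^{13} ≡ 15 mod 19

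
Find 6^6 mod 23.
By repeated squaring mod 23: 6^{1}≡6, 6^{2}≡13, 6^{4}≡8. Then 6^{6} = 6^{4+2} ≡ 8 × 13 ≡ 12 mod 23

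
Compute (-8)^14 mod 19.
By repeated squaring (mod 19): (-8)^{1}≡11, (-8)^{2}≡7, (-8)^{4}≡11, (-8)^{8}≡7. Then (-8)^{14} = (-8)^{8+4+2} ≡ 7 × 11 × 7 ≡ 7 (mod 19)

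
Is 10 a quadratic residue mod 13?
By Euler's criterion: 10^{6} ≡ 1 (mod 13). Since this equals 1, 10 is a QR.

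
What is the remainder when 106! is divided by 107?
By Wilson's theorem, (106)! ≡ -1 ≡ 106 (mod 107)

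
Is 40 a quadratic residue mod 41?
By Euler's criterion: 40^{20} ≡ 1 (mod 41). Since this equals 1, 40 is a QR.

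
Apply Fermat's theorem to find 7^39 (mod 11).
By Fermat: 7^{10} ≡ 1 (mod 11). 39 = 3×10 + 9. So 7^{39} ≡ 7^{9} ≡ 8 (mod 11)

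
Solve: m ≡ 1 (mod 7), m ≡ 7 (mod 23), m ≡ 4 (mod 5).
M = 7 × 23 × 5 = 805. M₁ = 115, y₁ ≡ 5 (mod 7). M₂ = 35, y₂ ≡ 2 (mod 23). M₃ = 161, y₃ ≡ 1 (mod 5). m = 1×115×5 + 7×35×2 + 4×161×1 ≡ 99 (mod 805)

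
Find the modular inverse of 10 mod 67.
Since 67 is prime, by Fermat 10^(-1) ≡ 10^{65} ≡ 47 mod 67. Verify: 10 × 47 = 470 ≡ 1 mod 67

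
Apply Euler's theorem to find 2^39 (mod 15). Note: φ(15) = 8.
By Euler: 2^{8} ≡ 1 (mod 15) since gcd(2, 15) = 1. 39 = 4×8 + 7. So 2^{39} ≡ 2^{7} ≡ 8 (mod 15)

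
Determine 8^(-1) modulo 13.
Since 13 is prime, by Fermat 8^(-1) ≡ 8^{11} ≡ 5 (mod 13). Verify: 8 × 5 = 40 ≡ 1 (mod 13)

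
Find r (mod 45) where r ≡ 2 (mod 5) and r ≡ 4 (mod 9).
M = 5 × 9 = 45. M₁ = 9, y₁ ≡ 4 (mod 5). M₂ = 5, y₂ ≡ 2 (mod 9). r = 2×9×4 + 4×5×2 ≡ 22 (mod 45)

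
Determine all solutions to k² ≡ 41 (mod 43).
The square roots of 41 mod 43 are 16 and 27. Verify: 16² = 256 ≡ 41 (mod 43)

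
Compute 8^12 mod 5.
Using Fermat: 8^{4} ≡ 1 mod 5. 12 ≡ 0 mod 4. So 8^{12} ≡ 8^{0} ≡ 1 mod 5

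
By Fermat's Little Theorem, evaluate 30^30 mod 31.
By Fermat's Little Theorem, 30^{30} ≡ 1 (mod 31) since 31 is prime and gcd(30, 31) = 1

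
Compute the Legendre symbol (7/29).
(7/29) = 7^{14} mod 29 = 1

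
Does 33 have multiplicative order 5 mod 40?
Powers of 33 mod 40: 33^1≡33, 33^2≡9, 33^3≡17, 33^4≡1. Already 33^4≡1, so the order is 4 < 5. No, the actual order is 4.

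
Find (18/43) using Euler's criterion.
(18/43) = 18^{21} mod 43 = -1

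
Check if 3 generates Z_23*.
3^{11} ≡ 1 (mod 23) and 11 < 22, so ord_23(3) = 11 ≠ 22 and 3 is not a primitive root.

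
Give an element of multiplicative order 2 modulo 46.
45 has order 2 mod 46 since 45^{2} ≡ 1 (mod 46) and no smaller power works.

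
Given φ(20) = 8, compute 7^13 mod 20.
By Euler: 7^{8} ≡ 1 mod 20 since gcd(7, 20) = 1. 13 = 1×8 + 5. So 7^{13} ≡ 7^{5} ≡ 7 mod 20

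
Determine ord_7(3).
Powers of 3 mod 7: 3^1≡3, 3^2≡2, 3^3≡6, 3^4≡4, 3^5≡5, 3^6≡1. So the order of 3 is 6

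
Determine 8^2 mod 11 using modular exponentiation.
8^{2} = 64 ≡ 9 mod 11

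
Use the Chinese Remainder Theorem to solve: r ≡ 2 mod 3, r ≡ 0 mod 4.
M = 3 × 4 = 12. M₁ = 4, y₁ ≡ 1 mod 3. M₂ = 3, y₂ ≡ 3 mod 4. r = 2×4×1 + 0×3×3 ≡ 8 mod 12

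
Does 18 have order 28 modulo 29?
ord_29(18) divides 28. For each prime q|28: 18^{14}≡28, 18^{4}≡25, none ≡ 1. So 18 has order 28 and is a primitive root mod 29.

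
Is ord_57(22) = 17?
Powers of 22 mod 57: 22^1≡22, 22^2≡28, 22^3≡46, 22^4≡43, 22^5≡34, 22^6≡7, 22^7≡40, 22^8≡25, 22^9≡37, 22^10≡16, 22^11≡10, 22^12≡49, 22^13≡52, 22^14≡4, 22^15≡31, 22^16≡55, 22^17≡13, 22^18≡1. 22^17≡13≢1, so ord ≠ 17. No, the actual order is 18.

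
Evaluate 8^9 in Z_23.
By repeated squaring mod 23: 8^{1}≡8, 8^{2}≡18, 8^{4}≡2, 8^{8}≡4. Then 8^{9} = 8^{8+1} ≡ 4 × 8 ≡ 9 mod 23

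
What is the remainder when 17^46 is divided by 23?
Using Fermat: 17^{22} ≡ 1 (mod 23). 46 ≡ 2 (mod 22). So 17^{46} ≡ 17^{2} ≡ 13 (mod 23)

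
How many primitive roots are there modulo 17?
A prime p has φ(p-1) primitive roots; here φ(16) = 8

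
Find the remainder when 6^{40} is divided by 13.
By Fermat: 6^{12} ≡ 1 (mod 13). 40 = 3×12 + 4. So 6^{40} ≡ 6^{4} ≡ 9 (mod 13)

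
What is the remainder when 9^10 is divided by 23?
By repeated squaring (mod 23): 9^{1}≡9, 9^{2}≡12, 9^{4}≡6, 9^{8}≡13. Then 9^{10} = 9^{8+2} ≡ 13 × 12 ≡ 18 (mod 23)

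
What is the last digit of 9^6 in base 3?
By repeated squaring (mod 3): 9^{1}≡0, 9^{2}≡0, 9^{4}≡0. Then 9^{6} = 9^{4+2} ≡ 0 × 0 ≡ 0 (mod 3)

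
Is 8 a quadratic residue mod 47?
By Euler's criterion: 8^{23} ≡ 1 mod 47. Since this equals 1, 8 is a QR.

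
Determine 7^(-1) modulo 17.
Since 17 is prime, by Fermat 7^(-1) ≡ 7^{15} ≡ 5 (mod 17). Verify: 7 × 5 = 35 ≡ 1 (mod 17)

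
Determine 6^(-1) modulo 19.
Since 19 is prime, by Fermat 6^(-1) ≡ 6^{17} ≡ 16 (mod 19). Verify: 6 × 16 = 96 ≡ 1 (mod 19)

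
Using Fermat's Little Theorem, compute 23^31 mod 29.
By Fermat: 23^{28} ≡ 1 (mod 29). So 23^{31} = 23^{28} · 23^{3} ≡ 23^{3} ≡ 16 (mod 29)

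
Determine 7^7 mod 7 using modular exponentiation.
By repeated squaring (mod 7): 7^{1}≡0, 7^{2}≡0, 7^{4}≡0. Then 7^{7} = 7^{4+2+1} ≡ 0 × 0 × 0 ≡ 0 (mod 7)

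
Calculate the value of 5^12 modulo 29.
By repeated squaring mod 29: 5^{1}≡5, 5^{2}≡25, 5^{4}≡16, 5^{8}≡24. Then 5^{12} = 5^{8+4} ≡ 24 × 16 ≡ 7 mod 29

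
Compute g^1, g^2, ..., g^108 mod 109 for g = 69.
69^1, 69^2, ..., 69^{108} mod 109: [69, 74, 92, 26, 50, 71, 103, 22, 101, 102, 62, 27, 10, 36, 86, 48, 42, 64, 56, 49, 2, 29, 39, 75, 52, 100, 33, 97, 44, 93, 95, 15, 54, 20, 72, 63, 96, 84, 19, 3, 98, 4, 58, 78, 41, 104, 91, 66, 85, 88, 77, 81, 30, 108, 40, 35, 17, 83, 59, 38, 6, 87, 8, 7, 47, 82, 99, 73, 23, 61, 67, 45, 53, 60, 107, 80, 70, 34, 57, 9, 76, 12, 65, 16, 14, 94, 55, 89, 37, 46, 13, 25, 90, 106, 11, 105, 51, 31, 68, 5, 18, 43, 24, 21, 32, 28, 79, 1]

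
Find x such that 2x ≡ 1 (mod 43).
Since 43 is prime, by Fermat 2^(-1) ≡ 2^{41} ≡ 22 (mod 43). Verify: 2 × 22 = 44 ≡ 1 (mod 43)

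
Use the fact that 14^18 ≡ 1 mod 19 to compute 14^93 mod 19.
By Fermat: 14^{18} ≡ 1 mod 19. 93 = 5×18 + 3. So 14^{93} ≡ 14^{3} ≡ 8 mod 19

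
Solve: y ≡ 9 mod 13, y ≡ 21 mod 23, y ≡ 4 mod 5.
M = 13 × 23 × 5 = 1495. M₁ = 115, y₁ ≡ 6 mod 13. M₂ = 65, y₂ ≡ 17 mod 23. M₃ = 299, y₃ ≡ 4 mod 5. y = 9×115×6 + 21×65×17 + 4×299×4 ≡ 1309 mod 1495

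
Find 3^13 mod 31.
By repeated squaring mod 31: 3^{1}≡3, 3^{2}≡9, 3^{4}≡19, 3^{8}≡20. Then 3^{13} = 3^{8+4+1} ≡ 20 × 19 × 3 ≡ 24 mod 31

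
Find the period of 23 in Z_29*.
Powers of 23 mod 29: 23^1≡23, 23^2≡7, 23^3≡16, 23^4≡20, 23^5≡25, 23^6≡24, 23^7≡1. Order = 7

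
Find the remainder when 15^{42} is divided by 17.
By Fermat: 15^{16} ≡ 1 (mod 17). 42 = 2×16 + 10. So 15^{42} ≡ 15^{10} ≡ 4 (mod 17)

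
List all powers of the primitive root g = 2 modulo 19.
2^1, 2^2, ..., 2^{18} mod 19: [2, 4, 8, 16, 13, 7, 14, 9, 18, 17, 15, 11, 3, 6, 12, 5, 10, 1]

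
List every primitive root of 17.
There are φ(16) = 8 primitive roots mod 17: {3, 5, 6, 7, 10, 11, 12, 14}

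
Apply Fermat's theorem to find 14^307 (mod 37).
By Fermat: 14^{36} ≡ 1 (mod 37). 307 ≡ 19 (mod 36). So 14^{307} ≡ 14^{19} ≡ 23 (mod 37)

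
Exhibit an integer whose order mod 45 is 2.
19 has order 2 mod 45 since 19^{2} ≡ 1 (mod 45) and no smaller power works.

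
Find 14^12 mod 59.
By repeated squaring mod 59: 14^{1}≡14, 14^{2}≡19, 14^{4}≡7, 14^{8}≡49. Then 14^{12} = 14^{8+4} ≡ 49 × 7 ≡ 48 mod 59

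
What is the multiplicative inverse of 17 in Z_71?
Since 71 is prime, by Fermat 17^(-1) ≡ 17^{69} ≡ 46 mod 71. Verify: 17 × 46 = 782 ≡ 1 mod 71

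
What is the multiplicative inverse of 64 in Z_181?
Since 181 is prime, by Fermat 64^(-1) ≡ 64^{179} ≡ 99 (mod 181). Verify: 64 × 99 = 6336 ≡ 1 (mod 181)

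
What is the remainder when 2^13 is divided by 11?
Using Fermat: 2^{10} ≡ 1 (mod 11). 13 ≡ 3 (mod 10). So 2^{13} ≡ 2^{3} ≡ 8 (mod 11)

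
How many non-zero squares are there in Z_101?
Exactly half the non-zero residues mod a prime are QRs: (101-1)/2 = 50.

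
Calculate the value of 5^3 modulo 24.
5^{3} = 125 ≡ 5 mod 24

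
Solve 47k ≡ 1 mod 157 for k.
Since 157 is prime, by Fermat 47^(-1) ≡ 47^{155} ≡ 147 mod 157. Verify: 47 × 147 = 6909 ≡ 1 mod 157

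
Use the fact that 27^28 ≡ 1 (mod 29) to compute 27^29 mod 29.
By Fermat: 27^{28} ≡ 1 (mod 29). So 27^{29} = 27^{28} · 27^{1} ≡ 27^{1} ≡ 27 (mod 29)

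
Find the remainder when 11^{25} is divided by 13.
By Fermat: 11^{12} ≡ 1 mod 13. 25 = 2×12 + 1. So 11^{25} ≡ 11^{1} ≡ 11 mod 13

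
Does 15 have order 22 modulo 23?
ord_23(15) divides 22. For each prime q|22: 15^{11}≡22, 15^{2}≡18, none ≡ 1. So 15 has order 22 and is a primitive root mod 23.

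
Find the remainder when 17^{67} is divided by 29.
By Fermat: 17^{28} ≡ 1 mod 29. 67 = 2×28 + 11. So 17^{67} ≡ 17^{11} ≡ 12 mod 29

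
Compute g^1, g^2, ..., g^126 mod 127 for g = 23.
23^1, 23^2, ..., 23^{126} mod 127: [23, 21, 102, 60, 110, 117, 24, 44, 123, 35, 43, 100, 14, 68, 40, 31, 78, 16, 114, 82, 108, 71, 109, 94, 3, 69, 63, 52, 53, 76, 97, 72, 5, 115, 105, 2, 46, 42, 77, 120, 93, 107, 48, 88, 119, 70, 86, 73, 28, 9, 80, 62, 29, 32, 101, 37, 89, 15, 91, 61, 6, 11, 126, 104, 106, 25, 67, 17, 10, 103, 83, 4, 92, 84, 27, 113, 59, 87, 96, 49, 111, 13, 45, 19, 56, 18, 33, 124, 58, 64, 75, 74, 51, 30, 55, 122, 12, 22, 125, 81, 85, 50, 7, 34, 20, 79, 39, 8, 57, 41, 54, 99, 118, 47, 65, 98, 95, 26, 90, 38, 112, 36, 66, 121, 116, 1]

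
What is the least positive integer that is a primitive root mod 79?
g = 3. Powers: [3, 9, 27, 2, 6, 18, 54, ...] generates all 78 non-zero residues.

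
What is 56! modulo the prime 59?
(58)! = (56)! × (57) × (58) ≡ -1 (mod 59). So (56)! ≡ -1 × [(58)(57)]^(-1) ≡ 29 (mod 59)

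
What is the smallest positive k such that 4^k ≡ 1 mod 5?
Powers of 4 mod 5: 4^1≡4, 4^2≡1. ord_5(4) = 2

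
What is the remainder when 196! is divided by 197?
By Wilson's theorem, (196)! ≡ -1 ≡ 196 mod 197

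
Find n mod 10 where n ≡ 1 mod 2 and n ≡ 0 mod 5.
M = 2 × 5 = 10. M₁ = 5, y₁ ≡ 1 mod 2. M₂ = 2, y₂ ≡ 3 mod 5. n = 1×5×1 + 0×2×3 ≡ 5 mod 10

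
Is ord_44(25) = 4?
Powers of 25 mod 44: 25^1≡25, 25^2≡9, 25^3≡5, 25^4≡37, 25^5≡1. 25^4≡37≢1, so ord ≠ 4. No, the actual order is 5.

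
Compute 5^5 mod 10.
By repeated squaring (mod 10): 5^{1}≡5, 5^{2}≡5, 5^{4}≡5. Then 5^{5} = 5^{4+1} ≡ 5 × 5 ≡ 5 (mod 10)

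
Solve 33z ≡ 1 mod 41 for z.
Since 41 is prime, by Fermat 33^(-1) ≡ 33^{39} ≡ 5 mod 41. Verify: 33 × 5 = 165 ≡ 1 mod 41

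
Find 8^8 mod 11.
By repeated squaring mod 11: 8^{1}≡8, 8^{2}≡9, 8^{4}≡4, 8^{8}≡5. So 8^{8} ≡ 5 mod 11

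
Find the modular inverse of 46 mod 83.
Since 83 is prime, by Fermat 46^(-1) ≡ 46^{81} ≡ 74 mod 83. Verify: 46 × 74 = 3404 ≡ 1 mod 83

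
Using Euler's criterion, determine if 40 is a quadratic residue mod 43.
By Euler's criterion: 40^{21} ≡ 1 (mod 43). Since this equals 1, 40 is a QR.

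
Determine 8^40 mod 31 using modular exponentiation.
Using Fermat: 8^{30} ≡ 1 (mod 31). 40 ≡ 10 (mod 30). So 8^{40} ≡ 8^{10} ≡ 1 (mod 31)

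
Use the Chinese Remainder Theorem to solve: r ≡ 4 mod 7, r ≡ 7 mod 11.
M = 7 × 11 = 77. M₁ = 11, y₁ ≡ 2 mod 7. M₂ = 7, y₂ ≡ 8 mod 11. r = 4×11×2 + 7×7×8 ≡ 18 mod 77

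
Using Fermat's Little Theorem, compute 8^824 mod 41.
By Fermat: 8^{40} ≡ 1 (mod 41). 824 ≡ 24 (mod 40). So 8^{824} ≡ 8^{24} ≡ 37 (mod 41)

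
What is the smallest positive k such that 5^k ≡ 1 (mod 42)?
Powers of 5 mod 42: 5^1≡5, 5^2≡25, 5^3≡41, 5^4≡37, 5^5≡17, 5^6≡1. ord_42(5) = 6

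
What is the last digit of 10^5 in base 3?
Using Fermat: 10^{2} ≡ 1 (mod 3). 5 ≡ 1 (mod 2). So 10^{5} ≡ 10^{1} ≡ 1 (mod 3)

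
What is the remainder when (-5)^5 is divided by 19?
By repeated squaring (mod 19): (-5)^{1}≡14, (-5)^{2}≡6, (-5)^{4}≡17. Then (-5)^{5} = (-5)^{4+1} ≡ 17 × 14 ≡ 10 (mod 19)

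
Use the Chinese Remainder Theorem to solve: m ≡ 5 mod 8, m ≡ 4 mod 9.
M = 8 × 9 = 72. M₁ = 9, y₁ ≡ 1 mod 8. M₂ = 8, y₂ ≡ 8 mod 9. m = 5×9×1 + 4×8×8 ≡ 13 mod 72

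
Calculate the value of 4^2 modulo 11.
4^{2} = 16 ≡ 5 (mod 11)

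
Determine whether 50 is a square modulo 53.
By Euler's criterion: 50^{26} ≡ 52 mod 53. Since this equals -1 (≡ 52), 50 is not a QR.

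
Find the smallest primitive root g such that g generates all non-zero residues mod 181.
g = 2. Powers: [2, 4, 8, 16, 32, 64, 128, 75, ...] generates all 180 non-zero residues.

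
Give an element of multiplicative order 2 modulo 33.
10 has order 2 mod 33 since 10^{2} ≡ 1 (mod 33) and no smaller power works.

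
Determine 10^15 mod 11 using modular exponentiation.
Using Fermat: 10^{10} ≡ 1 (mod 11). 15 ≡ 5 (mod 10). So 10^{15} ≡ 10^{5} ≡ 10 (mod 11)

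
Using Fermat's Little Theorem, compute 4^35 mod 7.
By Fermat: 4^{6} ≡ 1 (mod 7). 35 = 5×6 + 5. So 4^{35} ≡ 4^{5} ≡ 2 (mod 7)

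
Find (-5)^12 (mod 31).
By repeated squaring (mod 31): (-5)^{1}≡26, (-5)^{2}≡25, (-5)^{4}≡5, (-5)^{8}≡25. Then (-5)^{12} = (-5)^{8+4} ≡ 25 × 5 ≡ 1 (mod 31)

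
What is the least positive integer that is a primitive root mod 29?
g = 2. Powers: [2, 4, 8, 16, 3, 6, ...] generates all 28 non-zero residues.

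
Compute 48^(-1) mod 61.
Since 61 is prime, by Fermat 48^(-1) ≡ 48^{59} ≡ 14 mod 61. Verify: 48 × 14 = 672 ≡ 1 mod 61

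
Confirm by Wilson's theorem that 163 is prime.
(162)! mod 163 = 162. Since this equals -1 mod 163, Wilson confirms 163 is prime.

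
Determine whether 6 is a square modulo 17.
By Euler's criterion: 6^{8} ≡ 16 (mod 17). Since this equals -1 (≡ 16), 6 is not a QR.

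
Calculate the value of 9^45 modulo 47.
By repeated squaring mod 47: 9^{1}≡9, 9^{2}≡34, 9^{4}≡28, 9^{8}≡32, 9^{16}≡37, 9^{32}≡6. Then 9^{45} = 9^{32+8+4+1} ≡ 6 × 32 × 28 × 9 ≡ 21 mod 47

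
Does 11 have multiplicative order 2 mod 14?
Powers of 11 mod 14: 11^1≡11, 11^2≡9, 11^3≡1. 11^2≡9≢1, so ord ≠ 2. No, the actual order is 3.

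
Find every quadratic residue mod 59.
Squares in Z_59*: {1, 3, 4, 5, 7, 9, 12, 15, 16, 17, 19, 20, 21, 22, 25, 26, 27, 28, 29, 35, 36, 41, 45, 46, 48, 49, 51, 53, 57}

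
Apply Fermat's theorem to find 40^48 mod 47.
By Fermat: 40^{46} ≡ 1 mod 47. So 40^{48} = 40^{46} · 40^{2} ≡ 40^{2} ≡ 2 mod 47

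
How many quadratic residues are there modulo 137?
For prime 137, there are (p-1)/2 = (137-1)/2 = 68 quadratic residues (excluding 0).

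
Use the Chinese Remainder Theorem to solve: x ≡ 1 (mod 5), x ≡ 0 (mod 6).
M = 5 × 6 = 30. M₁ = 6, y₁ ≡ 1 (mod 5). M₂ = 5, y₂ ≡ 5 (mod 6). x = 1×6×1 + 0×5×5 ≡ 6 (mod 30)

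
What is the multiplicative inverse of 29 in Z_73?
Since 73 is prime, by Fermat 29^(-1) ≡ 29^{71} ≡ 68 (mod 73). Verify: 29 × 68 = 1972 ≡ 1 (mod 73)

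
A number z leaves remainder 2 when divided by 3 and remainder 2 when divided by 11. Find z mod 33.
M = 3 × 11 = 33. M₁ = 11, y₁ ≡ 2 mod 3. M₂ = 3, y₂ ≡ 4 mod 11. z = 2×11×2 + 2×3×4 ≡ 2 mod 33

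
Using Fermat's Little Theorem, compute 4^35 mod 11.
By Fermat: 4^{10} ≡ 1 (mod 11). 35 = 3×10 + 5. So 4^{35} ≡ 4^{5} ≡ 1 (mod 11)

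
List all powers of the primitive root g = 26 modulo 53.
26^1, 26^2, ..., 26^{52} mod 53: [26, 40, 33, 10, 48, 29, 12, 47, 3, 25, 14, 46, 30, 38, 34, 36, 35, 9, 22, 42, 32, 37, 8, 49, 2, 52, 27, 13, 20, 43, 5, 24, 41, 6, 50, 28, 39, 7, 23, 15, 19, 17, 18, 44, 31, 11, 21, 16, 45, 4, 51, 1]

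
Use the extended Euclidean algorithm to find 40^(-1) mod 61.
Extended GCD: 40(29) + 61(-19) = 1. So 40^(-1) ≡ 29 (mod 61). Verify: 40 × 29 = 1160 ≡ 1 (mod 61)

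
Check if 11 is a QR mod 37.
By Euler's criterion: 11^{18} ≡ 1 mod 37. Since this equals 1, 11 is a QR.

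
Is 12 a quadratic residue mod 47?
By Euler's criterion: 12^{23} ≡ 1 mod 47. Since this equals 1, 12 is a QR.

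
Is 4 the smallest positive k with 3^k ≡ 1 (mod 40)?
Powers of 3 mod 40: 3^1≡3, 3^2≡9, 3^3≡27, 3^4≡1. First k with 3^k≡1 is k=4. Yes, ord_40(3) = 4.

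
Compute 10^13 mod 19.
By repeated squaring mod 19: 10^{1}≡10, 10^{2}≡5, 10^{4}≡6, 10^{8}≡17. Then 10^{13} = 10^{8+4+1} ≡ 17 × 6 × 10 ≡ 13 mod 19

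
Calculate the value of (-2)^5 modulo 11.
By repeated squaring (mod 11): (-2)^{1}≡9, (-2)^{2}≡4, (-2)^{4}≡5. Then (-2)^{5} = (-2)^{4+1} ≡ 5 × 9 ≡ 1 (mod 11)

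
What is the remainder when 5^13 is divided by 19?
By repeated squaring (mod 19): 5^{1}≡5, 5^{2}≡6, 5^{4}≡17, 5^{8}≡4. Then 5^{13} = 5^{8+4+1} ≡ 4 × 17 × 5 ≡ 17 (mod 19)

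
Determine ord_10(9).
Powers of 9 mod 10: 9^1≡9, 9^2≡1. ord_10(9) = 2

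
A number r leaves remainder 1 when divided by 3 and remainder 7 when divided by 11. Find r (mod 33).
M = 3 × 11 = 33. M₁ = 11, y₁ ≡ 2 (mod 3). M₂ = 3, y₂ ≡ 4 (mod 11). r = 1×11×2 + 7×3×4 ≡ 7 (mod 33)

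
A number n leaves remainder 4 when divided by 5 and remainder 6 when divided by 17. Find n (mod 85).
M = 5 × 17 = 85. M₁ = 17, y₁ ≡ 3 (mod 5). M₂ = 5, y₂ ≡ 7 (mod 17). n = 4×17×3 + 6×5×7 ≡ 74 (mod 85)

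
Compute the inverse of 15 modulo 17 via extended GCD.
Extended GCD: 15(8) + 17(-7) = 1. So 15^(-1) ≡ 8 (mod 17). Verify: 15 × 8 = 120 ≡ 1 (mod 17)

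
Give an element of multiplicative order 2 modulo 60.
59 has order 2 mod 60 since 59^{2} ≡ 1 (mod 60) and no smaller power works.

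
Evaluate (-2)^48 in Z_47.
Using Fermat: (-2)^{46} ≡ 1 mod 47. 48 ≡ 2 mod 46. So (-2)^{48} ≡ (-2)^{2} ≡ 4 mod 47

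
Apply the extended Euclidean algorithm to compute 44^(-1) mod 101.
Extended GCD: 44(-39) + 101(17) = 1. So 44^(-1) ≡ -39 ≡ 62 (mod 101). Verify: 44 × 62 = 2728 ≡ 1 (mod 101)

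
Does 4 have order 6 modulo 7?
4^{3} ≡ 1 (mod 7) and 3 < 6, so ord_7(4) = 3 ≠ 6 and 4 is not a primitive root.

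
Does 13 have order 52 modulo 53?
13^{13} ≡ 1 (mod 53) and 13 < 52, so ord_53(13) = 13 ≠ 52 and 13 is not a primitive root.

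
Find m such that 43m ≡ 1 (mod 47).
Since 47 is prime, by Fermat 43^(-1) ≡ 43^{45} ≡ 35 (mod 47). Verify: 43 × 35 = 1505 ≡ 1 (mod 47)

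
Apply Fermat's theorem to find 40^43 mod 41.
By Fermat: 40^{40} ≡ 1 mod 41. So 40^{43} = 40^{40} · 40^{3} ≡ 40^{3} ≡ 40 mod 41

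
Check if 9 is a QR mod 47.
By Euler's criterion: 9^{23} ≡ 1 mod 47. Since this equals 1, 9 is a QR.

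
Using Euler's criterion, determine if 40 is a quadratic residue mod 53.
By Euler's criterion: 40^{26} ≡ 1 (mod 53). Since this equals 1, 40 is a QR.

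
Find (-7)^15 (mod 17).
By repeated squaring (mod 17): (-7)^{1}≡10, (-7)^{2}≡15, (-7)^{4}≡4, (-7)^{8}≡16. Then (-7)^{15} = (-7)^{8+4+2+1} ≡ 16 × 4 × 15 × 10 ≡ 12 (mod 17)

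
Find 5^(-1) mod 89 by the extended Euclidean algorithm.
Extended GCD: 5(18) + 89(-1) = 1. So 5^(-1) ≡ 18 mod 89. Verify: 5 × 18 = 90 ≡ 1 mod 89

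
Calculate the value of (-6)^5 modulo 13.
By repeated squaring (mod 13): (-6)^{1}≡7, (-6)^{2}≡10, (-6)^{4}≡9. Then (-6)^{5} = (-6)^{4+1} ≡ 9 × 7 ≡ 11 (mod 13)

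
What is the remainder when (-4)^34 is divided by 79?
By repeated squaring mod 79: (-4)^{1}≡75, (-4)^{2}≡16, (-4)^{4}≡19, (-4)^{8}≡45, (-4)^{16}≡50, (-4)^{32}≡51. Then (-4)^{34} = (-4)^{32+2} ≡ 51 × 16 ≡ 26 mod 79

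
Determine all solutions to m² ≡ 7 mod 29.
The square roots of 7 mod 29 are 23 and 6. Verify: 23² = 529 ≡ 7 mod 29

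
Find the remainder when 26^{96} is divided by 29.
By Fermat: 26^{28} ≡ 1 mod 29. 96 = 3×28 + 12. So 26^{96} ≡ 26^{12} ≡ 16 mod 29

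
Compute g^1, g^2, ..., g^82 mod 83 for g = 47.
47^1, 47^2, ..., 47^{82} mod 83: [47, 51, 73, 28, 71, 17, 52, 37, 79, 61, 45, 40, 54, 48, 15, 41, 18, 16, 5, 69, 6, 33, 57, 23, 2, 11, 19, 63, 56, 59, 34, 21, 74, 75, 39, 7, 80, 25, 13, 30, 82, 36, 32, 10, 55, 12, 66, 31, 46, 4, 22, 38, 43, 29, 35, 68, 42, 65, 67, 78, 14, 77, 50, 26, 60, 81, 72, 64, 20, 27, 24, 49, 62, 9, 8, 44, 76, 3, 58, 70, 53, 1]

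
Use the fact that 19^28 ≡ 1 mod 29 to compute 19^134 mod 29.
By Fermat: 19^{28} ≡ 1 mod 29. 134 = 4×28 + 22. So 19^{134} ≡ 19^{22} ≡ 4 mod 29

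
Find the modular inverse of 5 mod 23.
Since 23 is prime, by Fermat 5^(-1) ≡ 5^{21} ≡ 14 (mod 23). Verify: 5 × 14 = 70 ≡ 1 (mod 23)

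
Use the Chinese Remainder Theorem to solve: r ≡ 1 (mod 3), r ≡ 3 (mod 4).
M = 3 × 4 = 12. M₁ = 4, y₁ ≡ 1 (mod 3). M₂ = 3, y₂ ≡ 3 (mod 4). r = 1×4×1 + 3×3×3 ≡ 7 (mod 12)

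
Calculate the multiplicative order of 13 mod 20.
Powers of 13 mod 20: 13^1≡13, 13^2≡9, 13^3≡17, 13^4≡1. ord_20(13) = 4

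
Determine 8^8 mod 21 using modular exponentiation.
By repeated squaring (mod 21): 8^{1}≡8, 8^{2}≡1, 8^{4}≡1, 8^{8}≡1. So 8^{8} ≡ 1 (mod 21)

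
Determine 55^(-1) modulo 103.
Since 103 is prime, by Fermat 55^(-1) ≡ 55^{101} ≡ 15 (mod 103). Verify: 55 × 15 = 825 ≡ 1 (mod 103)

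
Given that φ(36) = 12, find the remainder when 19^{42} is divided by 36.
By Euler: 19^{12} ≡ 1 mod 36 since gcd(19, 36) = 1. 42 = 3×12 + 6. So 19^{42} ≡ 19^{6} ≡ 1 mod 36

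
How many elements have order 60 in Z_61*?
Number of primitive roots mod 61 = φ(p-1) = φ(60) = 16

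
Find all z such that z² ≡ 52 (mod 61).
The square roots of 52 mod 61 are 28 and 33. Verify: 28² = 784 ≡ 52 (mod 61)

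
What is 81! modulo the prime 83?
(82)! = (81)! × (82) ≡ -1 mod 83. So (81)! ≡ -1 × (82)^(-1) ≡ (-1)×(-1) = 1 mod 83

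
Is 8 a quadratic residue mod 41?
By Euler's criterion: 8^{20} ≡ 1 mod 41. Since this equals 1, 8 is a QR.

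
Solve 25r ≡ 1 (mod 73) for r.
Since 73 is prime, by Fermat 25^(-1) ≡ 25^{71} ≡ 38 (mod 73). Verify: 25 × 38 = 950 ≡ 1 (mod 73)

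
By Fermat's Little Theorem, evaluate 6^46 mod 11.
By Fermat: 6^{10} ≡ 1 (mod 11). 46 = 4×10 + 6. So 6^{46} ≡ 6^{6} ≡ 5 (mod 11)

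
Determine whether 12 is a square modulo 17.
By Euler's criterion: 12^{8} ≡ 16 (mod 17). Since this equals -1 (≡ 16), 12 is not a QR.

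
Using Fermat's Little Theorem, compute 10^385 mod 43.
By Fermat: 10^{42} ≡ 1 mod 43. 385 ≡ 7 mod 42. So 10^{385} ≡ 10^{7} ≡ 6 mod 43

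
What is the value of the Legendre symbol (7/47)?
(7/47) = 7^{23} mod 47 = 1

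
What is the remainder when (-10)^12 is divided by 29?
By repeated squaring mod 29: (-10)^{1}≡19, (-10)^{2}≡13, (-10)^{4}≡24, (-10)^{8}≡25. Then (-10)^{12} = (-10)^{8+4} ≡ 25 × 24 ≡ 20 mod 29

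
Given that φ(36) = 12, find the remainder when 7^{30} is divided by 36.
By Euler: 7^{12} ≡ 1 mod 36 since gcd(7, 36) = 1. 30 = 2×12 + 6. So 7^{30} ≡ 7^{6} ≡ 1 mod 36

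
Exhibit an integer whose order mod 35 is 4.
8 has order 4 mod 35 since 8^{4} ≡ 1 (mod 35) and no smaller power works.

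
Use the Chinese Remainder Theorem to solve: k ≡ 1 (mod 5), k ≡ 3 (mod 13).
M = 5 × 13 = 65. M₁ = 13, y₁ ≡ 2 (mod 5). M₂ = 5, y₂ ≡ 8 (mod 13). k = 1×13×2 + 3×5×8 ≡ 16 (mod 65)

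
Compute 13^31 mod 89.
By repeated squaring (mod 89): 13^{1}≡13, 13^{2}≡80, 13^{4}≡81, 13^{8}≡64, 13^{16}≡2. Then 13^{31} = 13^{16+8+4+2+1} ≡ 2 × 64 × 81 × 80 × 13 ≡ 14 (mod 89)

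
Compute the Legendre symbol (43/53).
(43/53) = 43^{26} mod 53 = 1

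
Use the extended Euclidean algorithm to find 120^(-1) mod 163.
Extended GCD: 120(72) + 163(-53) = 1. So 120^(-1) ≡ 72 mod 163. Verify: 120 × 72 = 8640 ≡ 1 mod 163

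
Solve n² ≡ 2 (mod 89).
The square roots of 2 mod 89 are 64 and 25. Verify: 64² = 4096 ≡ 2 (mod 89)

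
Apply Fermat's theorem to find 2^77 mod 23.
By Fermat: 2^{22} ≡ 1 mod 23. 77 = 3×22 + 11. So 2^{77} ≡ 2^{11} ≡ 1 mod 23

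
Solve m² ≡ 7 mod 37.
The square roots of 7 mod 37 are 9 and 28. Verify: 9² = 81 ≡ 7 mod 37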